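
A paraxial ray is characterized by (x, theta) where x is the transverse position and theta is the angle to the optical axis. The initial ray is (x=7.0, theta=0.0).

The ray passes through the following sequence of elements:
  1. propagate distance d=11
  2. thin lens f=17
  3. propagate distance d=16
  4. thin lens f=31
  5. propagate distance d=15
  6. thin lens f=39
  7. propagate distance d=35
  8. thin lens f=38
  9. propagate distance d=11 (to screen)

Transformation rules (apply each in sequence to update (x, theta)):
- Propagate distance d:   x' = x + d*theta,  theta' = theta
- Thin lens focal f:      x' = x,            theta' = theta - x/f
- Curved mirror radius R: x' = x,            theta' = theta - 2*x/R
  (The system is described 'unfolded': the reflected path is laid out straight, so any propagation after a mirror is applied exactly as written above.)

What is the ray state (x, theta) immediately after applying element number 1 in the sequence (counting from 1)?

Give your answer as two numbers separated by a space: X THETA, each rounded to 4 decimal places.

Answer: 7.0000 0.0000

Derivation:
Initial: x=7.0000 theta=0.0000
After 1 (propagate distance d=11): x=7.0000 theta=0.0000
Rounded to 4 decimal places: x = 7.0000, theta = 0.0000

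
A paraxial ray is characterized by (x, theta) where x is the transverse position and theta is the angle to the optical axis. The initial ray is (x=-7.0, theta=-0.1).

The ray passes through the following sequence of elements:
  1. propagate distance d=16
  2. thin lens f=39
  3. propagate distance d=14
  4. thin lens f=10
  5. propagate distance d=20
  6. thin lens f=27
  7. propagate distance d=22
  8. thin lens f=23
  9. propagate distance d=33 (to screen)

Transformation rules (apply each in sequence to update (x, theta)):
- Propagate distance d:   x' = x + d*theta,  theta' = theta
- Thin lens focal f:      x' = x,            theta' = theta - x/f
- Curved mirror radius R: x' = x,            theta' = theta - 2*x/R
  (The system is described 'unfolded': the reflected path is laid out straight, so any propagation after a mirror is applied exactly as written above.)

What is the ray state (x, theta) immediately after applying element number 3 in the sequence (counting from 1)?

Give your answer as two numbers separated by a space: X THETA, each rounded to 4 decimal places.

Initial: x=-7.0000 theta=-0.1000
After 1 (propagate distance d=16): x=-8.6000 theta=-0.1000
After 2 (thin lens f=39): x=-8.6000 theta=47/390 (≈0.1205)
After 3 (propagate distance d=14): x=-1348/195 (≈-6.9128) theta=47/390 (≈0.1205)
Rounded to 4 decimal places: x = -6.9128, theta = 0.1205

Answer: -6.9128 0.1205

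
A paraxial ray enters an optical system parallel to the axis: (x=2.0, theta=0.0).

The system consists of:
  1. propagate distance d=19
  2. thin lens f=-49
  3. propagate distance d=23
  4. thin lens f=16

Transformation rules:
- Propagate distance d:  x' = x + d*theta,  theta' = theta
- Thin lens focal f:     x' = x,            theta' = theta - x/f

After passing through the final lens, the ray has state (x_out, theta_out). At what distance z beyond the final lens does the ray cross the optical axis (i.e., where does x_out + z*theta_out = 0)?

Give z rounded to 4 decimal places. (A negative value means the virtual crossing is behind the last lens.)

Answer: 20.5714

Derivation:
Initial: x=2.0000 theta=0.0000
After 1 (propagate distance d=19): x=2.0000 theta=0.0000
After 2 (thin lens f=-49): x=2.0000 theta=2/49 (≈0.0408)
After 3 (propagate distance d=23): x=144/49 (≈2.9388) theta=2/49 (≈0.0408)
After 4 (thin lens f=16): x=144/49 (≈2.9388) theta=-1/7 (≈-0.1429)
z_focus = -x_out/theta_out = -(144/49)/(-1/7) = 144/7 ≈ 20.5714
Rounded to 4 decimal places: z = 20.5714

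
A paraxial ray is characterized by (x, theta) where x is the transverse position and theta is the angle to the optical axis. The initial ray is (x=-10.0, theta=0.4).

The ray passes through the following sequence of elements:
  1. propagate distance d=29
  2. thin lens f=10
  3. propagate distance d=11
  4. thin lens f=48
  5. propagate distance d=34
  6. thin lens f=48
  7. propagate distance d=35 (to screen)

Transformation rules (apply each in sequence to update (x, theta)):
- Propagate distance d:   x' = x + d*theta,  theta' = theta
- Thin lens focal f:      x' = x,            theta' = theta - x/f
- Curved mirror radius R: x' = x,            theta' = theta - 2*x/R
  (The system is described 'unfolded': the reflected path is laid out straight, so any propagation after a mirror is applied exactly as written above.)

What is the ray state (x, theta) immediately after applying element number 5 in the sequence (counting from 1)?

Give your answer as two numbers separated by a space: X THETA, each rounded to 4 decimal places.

Initial: x=-10.0000 theta=0.4000
After 1 (propagate distance d=29): x=1.6000 theta=0.4000
After 2 (thin lens f=10): x=1.6000 theta=0.2400
After 3 (propagate distance d=11): x=4.2400 theta=0.2400
After 4 (thin lens f=48): x=4.2400 theta=91/600 (≈0.1517)
After 5 (propagate distance d=34): x=2819/300 (≈9.3967) theta=91/600 (≈0.1517)
Rounded to 4 decimal places: x = 9.3967, theta = 0.1517

Answer: 9.3967 0.1517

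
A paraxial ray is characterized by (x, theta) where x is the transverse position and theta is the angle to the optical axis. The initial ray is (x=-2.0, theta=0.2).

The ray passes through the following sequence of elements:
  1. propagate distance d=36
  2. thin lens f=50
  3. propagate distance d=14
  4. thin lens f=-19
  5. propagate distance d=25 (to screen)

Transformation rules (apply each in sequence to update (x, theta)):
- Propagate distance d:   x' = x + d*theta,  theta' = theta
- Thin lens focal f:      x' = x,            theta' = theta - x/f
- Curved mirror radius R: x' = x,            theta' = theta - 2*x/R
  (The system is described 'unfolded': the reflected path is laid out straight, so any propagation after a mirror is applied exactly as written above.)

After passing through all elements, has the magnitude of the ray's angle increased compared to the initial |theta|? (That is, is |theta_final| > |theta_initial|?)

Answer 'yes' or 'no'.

Initial: x=-2.0000 theta=0.2000
After 1 (propagate distance d=36): x=5.2000 theta=0.2000
After 2 (thin lens f=50): x=5.2000 theta=0.0960
After 3 (propagate distance d=14): x=6.5440 theta=0.0960
After 4 (thin lens f=-19): x=6.5440 theta=1046/2375 (≈0.4404)
After 5 (propagate distance d=25 (to screen)): x=41692/2375 (≈17.5545) theta=1046/2375 (≈0.4404)
|theta_initial|=0.2000 |theta_final|=1046/2375 (≈0.4404) -> increased

Answer: yes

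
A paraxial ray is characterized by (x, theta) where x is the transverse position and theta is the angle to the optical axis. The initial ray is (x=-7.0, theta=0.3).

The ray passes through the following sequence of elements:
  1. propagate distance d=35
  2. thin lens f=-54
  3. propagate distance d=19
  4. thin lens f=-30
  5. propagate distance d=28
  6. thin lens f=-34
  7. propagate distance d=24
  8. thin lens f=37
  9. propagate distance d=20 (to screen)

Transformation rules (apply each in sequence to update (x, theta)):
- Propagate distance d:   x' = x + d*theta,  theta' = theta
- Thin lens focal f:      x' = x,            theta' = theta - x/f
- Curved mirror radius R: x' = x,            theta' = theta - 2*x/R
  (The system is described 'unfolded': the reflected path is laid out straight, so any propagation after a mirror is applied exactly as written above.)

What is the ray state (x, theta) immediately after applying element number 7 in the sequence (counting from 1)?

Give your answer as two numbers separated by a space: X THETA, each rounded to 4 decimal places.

Initial: x=-7.0000 theta=0.3000
After 1 (propagate distance d=35): x=3.5000 theta=0.3000
After 2 (thin lens f=-54): x=3.5000 theta=197/540 (≈0.3648)
After 3 (propagate distance d=19): x=5633/540 (≈10.4315) theta=197/540 (≈0.3648)
After 4 (thin lens f=-30): x=5633/540 (≈10.4315) theta=11543/16200 (≈0.7125)
After 5 (propagate distance d=28): x=246097/8100 (≈30.3823) theta=11543/16200 (≈0.7125)
After 6 (thin lens f=-34): x=246097/8100 (≈30.3823) theta=55291/34425 (≈1.6061)
After 7 (propagate distance d=24): x=1898317/27540 (≈68.9294) theta=55291/34425 (≈1.6061)
Rounded to 4 decimal places: x = 68.9294, theta = 1.6061

Answer: 68.9294 1.6061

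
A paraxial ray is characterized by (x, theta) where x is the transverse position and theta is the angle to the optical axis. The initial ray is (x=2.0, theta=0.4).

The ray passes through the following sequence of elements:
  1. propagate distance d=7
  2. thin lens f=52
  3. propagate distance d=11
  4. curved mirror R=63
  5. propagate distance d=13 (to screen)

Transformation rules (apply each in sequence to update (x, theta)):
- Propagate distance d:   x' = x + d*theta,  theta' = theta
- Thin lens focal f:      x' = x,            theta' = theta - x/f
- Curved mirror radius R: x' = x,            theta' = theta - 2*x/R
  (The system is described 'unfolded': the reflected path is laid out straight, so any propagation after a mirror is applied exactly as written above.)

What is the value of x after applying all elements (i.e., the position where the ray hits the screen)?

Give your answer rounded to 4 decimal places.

Answer: 8.8068

Derivation:
Initial: x=2.0000 theta=0.4000
After 1 (propagate distance d=7): x=4.8000 theta=0.4000
After 2 (thin lens f=52): x=4.8000 theta=4/13 (≈0.3077)
After 3 (propagate distance d=11): x=532/65 (≈8.1846) theta=4/13 (≈0.3077)
After 4 (curved mirror R=63): x=532/65 (≈8.1846) theta=28/585 (≈0.0479)
After 5 (propagate distance d=13 (to screen)): x=5152/585 (≈8.8068) theta=28/585 (≈0.0479)
Rounded to 4 decimal places: x = 8.8068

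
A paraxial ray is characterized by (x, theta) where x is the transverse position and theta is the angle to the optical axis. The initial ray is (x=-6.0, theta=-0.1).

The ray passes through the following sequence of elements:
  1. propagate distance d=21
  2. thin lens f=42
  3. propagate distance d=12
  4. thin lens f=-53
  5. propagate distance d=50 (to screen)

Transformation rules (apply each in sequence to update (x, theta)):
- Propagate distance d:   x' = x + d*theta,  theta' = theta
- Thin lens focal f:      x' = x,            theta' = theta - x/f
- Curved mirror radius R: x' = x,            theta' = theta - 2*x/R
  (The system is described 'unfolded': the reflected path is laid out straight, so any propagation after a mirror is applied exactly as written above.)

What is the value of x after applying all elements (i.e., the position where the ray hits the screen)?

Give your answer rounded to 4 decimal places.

Initial: x=-6.0000 theta=-0.1000
After 1 (propagate distance d=21): x=-8.1000 theta=-0.1000
After 2 (thin lens f=42): x=-8.1000 theta=13/140 (≈0.0929)
After 3 (propagate distance d=12): x=-489/70 (≈-6.9857) theta=13/140 (≈0.0929)
After 4 (thin lens f=-53): x=-489/70 (≈-6.9857) theta=-289/7420 (≈-0.0389)
After 5 (propagate distance d=50 (to screen)): x=-16571/1855 (≈-8.9332) theta=-289/7420 (≈-0.0389)
Rounded to 4 decimal places: x = -8.9332

Answer: -8.9332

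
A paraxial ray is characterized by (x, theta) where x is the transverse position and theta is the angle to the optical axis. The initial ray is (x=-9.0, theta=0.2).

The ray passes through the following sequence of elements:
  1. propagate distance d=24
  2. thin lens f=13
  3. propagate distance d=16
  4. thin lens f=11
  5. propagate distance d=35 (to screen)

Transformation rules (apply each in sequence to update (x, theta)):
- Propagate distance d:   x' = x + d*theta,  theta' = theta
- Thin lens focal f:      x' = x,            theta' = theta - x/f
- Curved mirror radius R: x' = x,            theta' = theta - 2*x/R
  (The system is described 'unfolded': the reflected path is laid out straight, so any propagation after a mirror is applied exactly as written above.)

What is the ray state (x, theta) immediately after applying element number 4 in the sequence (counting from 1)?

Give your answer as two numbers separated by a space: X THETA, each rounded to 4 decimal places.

Initial: x=-9.0000 theta=0.2000
After 1 (propagate distance d=24): x=-4.2000 theta=0.2000
After 2 (thin lens f=13): x=-4.2000 theta=34/65 (≈0.5231)
After 3 (propagate distance d=16): x=271/65 (≈4.1692) theta=34/65 (≈0.5231)
After 4 (thin lens f=11): x=271/65 (≈4.1692) theta=103/715 (≈0.1441)
Rounded to 4 decimal places: x = 4.1692, theta = 0.1441

Answer: 4.1692 0.1441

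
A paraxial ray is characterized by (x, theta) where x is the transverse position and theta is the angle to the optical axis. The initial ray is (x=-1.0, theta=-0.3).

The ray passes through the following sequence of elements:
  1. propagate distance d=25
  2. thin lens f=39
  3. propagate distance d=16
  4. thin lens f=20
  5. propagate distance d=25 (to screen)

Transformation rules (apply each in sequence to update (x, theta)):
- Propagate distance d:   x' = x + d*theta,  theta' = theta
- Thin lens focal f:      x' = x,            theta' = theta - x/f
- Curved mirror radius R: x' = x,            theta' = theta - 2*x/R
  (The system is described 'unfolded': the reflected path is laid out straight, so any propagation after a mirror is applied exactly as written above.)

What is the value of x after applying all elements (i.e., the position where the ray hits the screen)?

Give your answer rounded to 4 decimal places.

Initial: x=-1.0000 theta=-0.3000
After 1 (propagate distance d=25): x=-8.5000 theta=-0.3000
After 2 (thin lens f=39): x=-8.5000 theta=-16/195 (≈-0.0821)
After 3 (propagate distance d=16): x=-3827/390 (≈-9.8128) theta=-16/195 (≈-0.0821)
After 4 (thin lens f=20): x=-3827/390 (≈-9.8128) theta=3187/7800 (≈0.4086)
After 5 (propagate distance d=25 (to screen)): x=209/520 (≈0.4019) theta=3187/7800 (≈0.4086)
Rounded to 4 decimal places: x = 0.4019

Answer: 0.4019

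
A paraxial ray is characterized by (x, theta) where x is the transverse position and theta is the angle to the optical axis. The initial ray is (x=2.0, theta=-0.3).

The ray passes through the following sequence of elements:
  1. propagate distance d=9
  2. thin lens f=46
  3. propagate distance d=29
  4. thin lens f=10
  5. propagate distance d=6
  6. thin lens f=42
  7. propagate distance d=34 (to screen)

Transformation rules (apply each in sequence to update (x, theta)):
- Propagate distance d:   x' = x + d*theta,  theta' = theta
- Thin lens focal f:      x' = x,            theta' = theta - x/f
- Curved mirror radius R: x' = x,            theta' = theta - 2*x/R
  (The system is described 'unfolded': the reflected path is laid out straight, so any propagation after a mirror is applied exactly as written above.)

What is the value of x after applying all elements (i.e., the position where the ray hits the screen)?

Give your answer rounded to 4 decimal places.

Initial: x=2.0000 theta=-0.3000
After 1 (propagate distance d=9): x=-0.7000 theta=-0.3000
After 2 (thin lens f=46): x=-0.7000 theta=-131/460 (≈-0.2848)
After 3 (propagate distance d=29): x=-4121/460 (≈-8.9587) theta=-131/460 (≈-0.2848)
After 4 (thin lens f=10): x=-4121/460 (≈-8.9587) theta=2811/4600 (≈0.6111)
After 5 (propagate distance d=6): x=-3043/575 (≈-5.2922) theta=2811/4600 (≈0.6111)
After 6 (thin lens f=42): x=-3043/575 (≈-5.2922) theta=71203/96600 (≈0.7371)
After 7 (propagate distance d=34 (to screen)): x=954839/48300 (≈19.7689) theta=71203/96600 (≈0.7371)
Rounded to 4 decimal places: x = 19.7689

Answer: 19.7689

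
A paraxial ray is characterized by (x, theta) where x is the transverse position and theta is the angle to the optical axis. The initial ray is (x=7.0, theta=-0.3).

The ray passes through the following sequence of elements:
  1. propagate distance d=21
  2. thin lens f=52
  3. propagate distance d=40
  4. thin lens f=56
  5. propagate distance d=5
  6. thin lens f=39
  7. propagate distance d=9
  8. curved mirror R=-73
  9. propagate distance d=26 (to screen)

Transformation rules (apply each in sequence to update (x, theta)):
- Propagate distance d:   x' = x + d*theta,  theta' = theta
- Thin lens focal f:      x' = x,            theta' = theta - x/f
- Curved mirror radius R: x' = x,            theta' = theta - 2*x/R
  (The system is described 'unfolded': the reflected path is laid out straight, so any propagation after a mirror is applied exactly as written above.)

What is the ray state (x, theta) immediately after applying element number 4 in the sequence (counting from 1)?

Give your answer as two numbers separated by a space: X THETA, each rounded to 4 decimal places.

Initial: x=7.0000 theta=-0.3000
After 1 (propagate distance d=21): x=0.7000 theta=-0.3000
After 2 (thin lens f=52): x=0.7000 theta=-163/520 (≈-0.3135)
After 3 (propagate distance d=40): x=-1539/130 (≈-11.8385) theta=-163/520 (≈-0.3135)
After 4 (thin lens f=56): x=-1539/130 (≈-11.8385) theta=-743/7280 (≈-0.1021)
Rounded to 4 decimal places: x = -11.8385, theta = -0.1021

Answer: -11.8385 -0.1021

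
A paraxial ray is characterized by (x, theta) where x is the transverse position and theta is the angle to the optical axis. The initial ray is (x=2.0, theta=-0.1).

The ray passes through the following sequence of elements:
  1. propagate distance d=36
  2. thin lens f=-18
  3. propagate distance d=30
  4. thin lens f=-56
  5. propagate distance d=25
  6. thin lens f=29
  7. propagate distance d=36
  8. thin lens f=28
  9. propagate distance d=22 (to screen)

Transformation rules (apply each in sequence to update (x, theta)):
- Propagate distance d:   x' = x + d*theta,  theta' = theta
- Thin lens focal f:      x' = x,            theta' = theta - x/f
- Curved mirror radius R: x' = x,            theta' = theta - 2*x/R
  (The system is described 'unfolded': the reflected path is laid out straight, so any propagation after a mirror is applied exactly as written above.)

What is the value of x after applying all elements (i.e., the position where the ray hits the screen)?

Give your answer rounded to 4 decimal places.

Answer: 2.8755

Derivation:
Initial: x=2.0000 theta=-0.1000
After 1 (propagate distance d=36): x=-1.6000 theta=-0.1000
After 2 (thin lens f=-18): x=-1.6000 theta=-17/90 (≈-0.1889)
After 3 (propagate distance d=30): x=-109/15 (≈-7.2667) theta=-17/90 (≈-0.1889)
After 4 (thin lens f=-56): x=-109/15 (≈-7.2667) theta=-803/2520 (≈-0.3187)
After 5 (propagate distance d=25): x=-38387/2520 (≈-15.2329) theta=-803/2520 (≈-0.3187)
After 6 (thin lens f=29): x=-38387/2520 (≈-15.2329) theta=755/3654 (≈0.2066)
After 7 (propagate distance d=36): x=-569623/73080 (≈-7.7945) theta=755/3654 (≈0.2066)
After 8 (thin lens f=28): x=-569623/73080 (≈-7.7945) theta=992423/2046240 (≈0.4850)
After 9 (propagate distance d=22 (to screen)): x=2941931/1023120 (≈2.8755) theta=992423/2046240 (≈0.4850)
Rounded to 4 decimal places: x = 2.8755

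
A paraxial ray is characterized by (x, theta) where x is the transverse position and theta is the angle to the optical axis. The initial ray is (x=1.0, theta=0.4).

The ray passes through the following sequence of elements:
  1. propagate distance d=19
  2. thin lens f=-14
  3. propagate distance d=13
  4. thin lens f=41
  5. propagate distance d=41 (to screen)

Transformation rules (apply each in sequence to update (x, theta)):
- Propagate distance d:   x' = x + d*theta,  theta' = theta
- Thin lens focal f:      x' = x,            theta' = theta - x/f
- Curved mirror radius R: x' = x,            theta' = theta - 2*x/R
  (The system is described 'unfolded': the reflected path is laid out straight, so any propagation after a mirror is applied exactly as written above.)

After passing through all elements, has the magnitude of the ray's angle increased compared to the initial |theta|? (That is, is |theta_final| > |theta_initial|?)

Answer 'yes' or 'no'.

Answer: yes

Derivation:
Initial: x=1.0000 theta=0.4000
After 1 (propagate distance d=19): x=8.6000 theta=0.4000
After 2 (thin lens f=-14): x=8.6000 theta=71/70 (≈1.0143)
After 3 (propagate distance d=13): x=305/14 (≈21.7857) theta=71/70 (≈1.0143)
After 4 (thin lens f=41): x=305/14 (≈21.7857) theta=99/205 (≈0.4829)
After 5 (propagate distance d=41 (to screen)): x=2911/70 (≈41.5857) theta=99/205 (≈0.4829)
|theta_initial|=0.4000 |theta_final|=99/205 (≈0.4829) -> increased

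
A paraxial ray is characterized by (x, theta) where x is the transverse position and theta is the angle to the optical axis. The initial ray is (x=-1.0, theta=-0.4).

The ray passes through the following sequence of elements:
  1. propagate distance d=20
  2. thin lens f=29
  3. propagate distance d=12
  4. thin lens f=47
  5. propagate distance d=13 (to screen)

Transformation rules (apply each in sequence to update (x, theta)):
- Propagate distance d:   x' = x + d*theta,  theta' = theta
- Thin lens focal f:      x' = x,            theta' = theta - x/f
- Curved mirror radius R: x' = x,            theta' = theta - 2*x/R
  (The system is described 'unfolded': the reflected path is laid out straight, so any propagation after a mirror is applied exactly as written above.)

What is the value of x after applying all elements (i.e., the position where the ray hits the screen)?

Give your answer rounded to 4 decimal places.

Initial: x=-1.0000 theta=-0.4000
After 1 (propagate distance d=20): x=-9.0000 theta=-0.4000
After 2 (thin lens f=29): x=-9.0000 theta=-13/145 (≈-0.0897)
After 3 (propagate distance d=12): x=-1461/145 (≈-10.0759) theta=-13/145 (≈-0.0897)
After 4 (thin lens f=47): x=-1461/145 (≈-10.0759) theta=170/1363 (≈0.1247)
After 5 (propagate distance d=13 (to screen)): x=-57617/6815 (≈-8.4544) theta=170/1363 (≈0.1247)
Rounded to 4 decimal places: x = -8.4544

Answer: -8.4544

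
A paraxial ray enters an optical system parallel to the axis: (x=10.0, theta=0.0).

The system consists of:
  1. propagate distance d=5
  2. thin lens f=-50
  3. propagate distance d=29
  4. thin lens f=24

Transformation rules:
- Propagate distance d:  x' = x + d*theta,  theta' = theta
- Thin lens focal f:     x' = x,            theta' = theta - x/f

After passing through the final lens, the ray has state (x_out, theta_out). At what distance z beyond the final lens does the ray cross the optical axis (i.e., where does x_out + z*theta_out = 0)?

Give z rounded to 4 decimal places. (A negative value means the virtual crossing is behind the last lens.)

Initial: x=10.0000 theta=0.0000
After 1 (propagate distance d=5): x=10.0000 theta=0.0000
After 2 (thin lens f=-50): x=10.0000 theta=0.2000
After 3 (propagate distance d=29): x=15.8000 theta=0.2000
After 4 (thin lens f=24): x=15.8000 theta=-11/24 (≈-0.4583)
z_focus = -x_out/theta_out = -(15.8000)/(-11/24) = 1896/55 ≈ 34.4727
Rounded to 4 decimal places: z = 34.4727

Answer: 34.4727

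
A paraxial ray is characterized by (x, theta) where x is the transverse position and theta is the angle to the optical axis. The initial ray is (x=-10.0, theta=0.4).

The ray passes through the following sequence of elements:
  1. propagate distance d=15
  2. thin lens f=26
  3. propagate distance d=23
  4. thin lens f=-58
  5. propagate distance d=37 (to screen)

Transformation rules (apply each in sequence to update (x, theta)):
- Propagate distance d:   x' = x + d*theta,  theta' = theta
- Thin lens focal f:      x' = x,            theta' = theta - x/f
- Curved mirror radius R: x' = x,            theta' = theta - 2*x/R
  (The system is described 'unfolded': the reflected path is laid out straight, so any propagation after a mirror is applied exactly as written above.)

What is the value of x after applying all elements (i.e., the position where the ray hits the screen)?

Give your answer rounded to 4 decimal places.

Initial: x=-10.0000 theta=0.4000
After 1 (propagate distance d=15): x=-4.0000 theta=0.4000
After 2 (thin lens f=26): x=-4.0000 theta=36/65 (≈0.5538)
After 3 (propagate distance d=23): x=568/65 (≈8.7385) theta=36/65 (≈0.5538)
After 4 (thin lens f=-58): x=568/65 (≈8.7385) theta=1328/1885 (≈0.7045)
After 5 (propagate distance d=37 (to screen)): x=65608/1885 (≈34.8053) theta=1328/1885 (≈0.7045)
Rounded to 4 decimal places: x = 34.8053

Answer: 34.8053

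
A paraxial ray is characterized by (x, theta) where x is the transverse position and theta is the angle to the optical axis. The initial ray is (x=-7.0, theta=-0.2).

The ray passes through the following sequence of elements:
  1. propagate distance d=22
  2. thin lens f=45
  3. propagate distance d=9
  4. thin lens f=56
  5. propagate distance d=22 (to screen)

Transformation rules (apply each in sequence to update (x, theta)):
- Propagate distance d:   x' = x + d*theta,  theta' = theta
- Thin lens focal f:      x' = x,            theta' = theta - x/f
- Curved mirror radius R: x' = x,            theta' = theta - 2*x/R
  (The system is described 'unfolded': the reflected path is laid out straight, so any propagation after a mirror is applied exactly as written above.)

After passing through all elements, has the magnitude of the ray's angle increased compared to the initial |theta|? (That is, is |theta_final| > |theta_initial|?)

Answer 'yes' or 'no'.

Initial: x=-7.0000 theta=-0.2000
After 1 (propagate distance d=22): x=-11.4000 theta=-0.2000
After 2 (thin lens f=45): x=-11.4000 theta=4/75 (≈0.0533)
After 3 (propagate distance d=9): x=-10.9200 theta=4/75 (≈0.0533)
After 4 (thin lens f=56): x=-10.9200 theta=149/600 (≈0.2483)
After 5 (propagate distance d=22 (to screen)): x=-1637/300 (≈-5.4567) theta=149/600 (≈0.2483)
|theta_initial|=0.2000 |theta_final|=149/600 (≈0.2483) -> increased

Answer: yes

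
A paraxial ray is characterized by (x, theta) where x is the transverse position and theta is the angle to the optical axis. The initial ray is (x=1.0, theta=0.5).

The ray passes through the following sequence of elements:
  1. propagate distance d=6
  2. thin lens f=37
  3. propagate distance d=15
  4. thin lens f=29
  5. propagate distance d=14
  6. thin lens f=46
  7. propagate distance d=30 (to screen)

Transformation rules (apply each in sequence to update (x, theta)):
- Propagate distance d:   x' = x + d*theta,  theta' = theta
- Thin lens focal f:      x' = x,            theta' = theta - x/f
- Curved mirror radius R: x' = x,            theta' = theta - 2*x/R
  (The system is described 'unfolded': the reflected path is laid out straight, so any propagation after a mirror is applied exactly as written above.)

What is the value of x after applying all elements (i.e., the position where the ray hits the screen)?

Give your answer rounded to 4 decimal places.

Answer: 5.2233

Derivation:
Initial: x=1.0000 theta=0.5000
After 1 (propagate distance d=6): x=4.0000 theta=0.5000
After 2 (thin lens f=37): x=4.0000 theta=29/74 (≈0.3919)
After 3 (propagate distance d=15): x=731/74 (≈9.8784) theta=29/74 (≈0.3919)
After 4 (thin lens f=29): x=731/74 (≈9.8784) theta=55/1073 (≈0.0513)
After 5 (propagate distance d=14): x=22739/2146 (≈10.5960) theta=55/1073 (≈0.0513)
After 6 (thin lens f=46): x=22739/2146 (≈10.5960) theta=-17679/98716 (≈-0.1791)
After 7 (propagate distance d=30 (to screen)): x=128906/24679 (≈5.2233) theta=-17679/98716 (≈-0.1791)
Rounded to 4 decimal places: x = 5.2233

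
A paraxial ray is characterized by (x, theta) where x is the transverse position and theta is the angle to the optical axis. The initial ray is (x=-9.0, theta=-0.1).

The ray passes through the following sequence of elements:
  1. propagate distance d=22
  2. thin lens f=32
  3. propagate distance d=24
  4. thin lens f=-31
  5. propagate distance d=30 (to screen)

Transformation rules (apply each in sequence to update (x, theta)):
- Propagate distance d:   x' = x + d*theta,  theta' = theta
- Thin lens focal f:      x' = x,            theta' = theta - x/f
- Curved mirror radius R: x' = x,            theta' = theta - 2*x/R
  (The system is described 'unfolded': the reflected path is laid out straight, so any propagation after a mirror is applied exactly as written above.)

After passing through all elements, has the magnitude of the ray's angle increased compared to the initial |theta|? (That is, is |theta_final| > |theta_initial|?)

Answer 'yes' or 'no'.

Answer: no

Derivation:
Initial: x=-9.0000 theta=-0.1000
After 1 (propagate distance d=22): x=-11.2000 theta=-0.1000
After 2 (thin lens f=32): x=-11.2000 theta=0.2500
After 3 (propagate distance d=24): x=-5.2000 theta=0.2500
After 4 (thin lens f=-31): x=-5.2000 theta=51/620 (≈0.0823)
After 5 (propagate distance d=30 (to screen)): x=-847/310 (≈-2.7323) theta=51/620 (≈0.0823)
|theta_initial|=0.1000 |theta_final|=51/620 (≈0.0823) -> not increased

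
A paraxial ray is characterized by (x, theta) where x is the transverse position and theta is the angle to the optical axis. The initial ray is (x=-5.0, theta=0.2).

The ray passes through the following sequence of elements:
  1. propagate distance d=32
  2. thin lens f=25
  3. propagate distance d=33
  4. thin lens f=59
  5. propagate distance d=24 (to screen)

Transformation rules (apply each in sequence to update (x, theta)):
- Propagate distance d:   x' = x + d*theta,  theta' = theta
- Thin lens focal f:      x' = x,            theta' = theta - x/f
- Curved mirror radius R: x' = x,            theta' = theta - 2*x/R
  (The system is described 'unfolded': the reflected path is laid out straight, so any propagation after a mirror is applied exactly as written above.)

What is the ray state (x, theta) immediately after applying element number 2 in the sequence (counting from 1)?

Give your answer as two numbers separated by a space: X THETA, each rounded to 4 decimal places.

Initial: x=-5.0000 theta=0.2000
After 1 (propagate distance d=32): x=1.4000 theta=0.2000
After 2 (thin lens f=25): x=1.4000 theta=0.1440
Rounded to 4 decimal places: x = 1.4000, theta = 0.1440

Answer: 1.4000 0.1440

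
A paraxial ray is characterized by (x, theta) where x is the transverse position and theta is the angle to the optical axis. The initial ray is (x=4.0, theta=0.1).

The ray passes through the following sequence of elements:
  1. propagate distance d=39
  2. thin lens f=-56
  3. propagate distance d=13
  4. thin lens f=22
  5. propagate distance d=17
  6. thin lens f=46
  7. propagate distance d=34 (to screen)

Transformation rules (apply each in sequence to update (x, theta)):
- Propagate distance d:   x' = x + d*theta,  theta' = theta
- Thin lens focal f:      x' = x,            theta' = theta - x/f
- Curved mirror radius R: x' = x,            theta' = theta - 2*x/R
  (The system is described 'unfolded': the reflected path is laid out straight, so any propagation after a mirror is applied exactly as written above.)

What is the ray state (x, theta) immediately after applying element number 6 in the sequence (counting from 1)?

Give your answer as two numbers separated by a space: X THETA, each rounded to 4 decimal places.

Answer: 6.6059 -0.4041

Derivation:
Initial: x=4.0000 theta=0.1000
After 1 (propagate distance d=39): x=7.9000 theta=0.1000
After 2 (thin lens f=-56): x=7.9000 theta=27/112 (≈0.2411)
After 3 (propagate distance d=13): x=6179/560 (≈11.0339) theta=27/112 (≈0.2411)
After 4 (thin lens f=22): x=6179/560 (≈11.0339) theta=-3209/12320 (≈-0.2605)
After 5 (propagate distance d=17): x=16277/2464 (≈6.6059) theta=-3209/12320 (≈-0.2605)
After 6 (thin lens f=46): x=16277/2464 (≈6.6059) theta=-228999/566720 (≈-0.4041)
Rounded to 4 decimal places: x = 6.6059, theta = -0.4041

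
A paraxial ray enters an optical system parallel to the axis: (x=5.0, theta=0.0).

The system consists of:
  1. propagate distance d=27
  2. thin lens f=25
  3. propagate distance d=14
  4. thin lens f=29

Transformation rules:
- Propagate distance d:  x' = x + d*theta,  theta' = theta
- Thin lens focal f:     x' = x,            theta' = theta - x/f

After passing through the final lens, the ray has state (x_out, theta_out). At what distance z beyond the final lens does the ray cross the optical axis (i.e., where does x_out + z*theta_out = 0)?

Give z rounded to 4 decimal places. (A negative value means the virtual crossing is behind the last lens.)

Answer: 7.9750

Derivation:
Initial: x=5.0000 theta=0.0000
After 1 (propagate distance d=27): x=5.0000 theta=0.0000
After 2 (thin lens f=25): x=5.0000 theta=-0.2000
After 3 (propagate distance d=14): x=2.2000 theta=-0.2000
After 4 (thin lens f=29): x=2.2000 theta=-8/29 (≈-0.2759)
z_focus = -x_out/theta_out = -(2.2000)/(-8/29) = 7.9750
Rounded to 4 decimal places: z = 7.9750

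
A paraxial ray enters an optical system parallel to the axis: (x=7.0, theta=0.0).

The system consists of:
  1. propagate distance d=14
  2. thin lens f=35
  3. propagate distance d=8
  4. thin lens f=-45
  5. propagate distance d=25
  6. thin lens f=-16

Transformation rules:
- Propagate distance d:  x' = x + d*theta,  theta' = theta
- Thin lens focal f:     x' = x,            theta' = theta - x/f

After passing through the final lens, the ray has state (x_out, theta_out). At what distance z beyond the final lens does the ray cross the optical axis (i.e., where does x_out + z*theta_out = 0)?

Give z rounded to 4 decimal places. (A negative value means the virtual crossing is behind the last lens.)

Answer: -25.6604

Derivation:
Initial: x=7.0000 theta=0.0000
After 1 (propagate distance d=14): x=7.0000 theta=0.0000
After 2 (thin lens f=35): x=7.0000 theta=-0.2000
After 3 (propagate distance d=8): x=5.4000 theta=-0.2000
After 4 (thin lens f=-45): x=5.4000 theta=-0.0800
After 5 (propagate distance d=25): x=3.4000 theta=-0.0800
After 6 (thin lens f=-16): x=3.4000 theta=0.1325
z_focus = -x_out/theta_out = -(3.4000)/(0.1325) = -1360/53 ≈ -25.6604
Rounded to 4 decimal places: z = -25.6604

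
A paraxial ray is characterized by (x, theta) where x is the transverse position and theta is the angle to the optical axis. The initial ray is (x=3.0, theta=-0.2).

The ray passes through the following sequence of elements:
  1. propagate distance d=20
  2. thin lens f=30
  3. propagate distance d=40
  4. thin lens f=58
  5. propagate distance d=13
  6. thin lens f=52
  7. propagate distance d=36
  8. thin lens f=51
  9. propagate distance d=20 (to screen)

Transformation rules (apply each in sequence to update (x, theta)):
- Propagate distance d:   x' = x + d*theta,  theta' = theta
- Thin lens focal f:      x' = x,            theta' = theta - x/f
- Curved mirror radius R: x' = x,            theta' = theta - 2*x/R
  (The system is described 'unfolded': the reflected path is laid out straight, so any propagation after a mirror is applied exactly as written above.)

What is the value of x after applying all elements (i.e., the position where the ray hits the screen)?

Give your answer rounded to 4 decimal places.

Answer: 0.1592

Derivation:
Initial: x=3.0000 theta=-0.2000
After 1 (propagate distance d=20): x=-1.0000 theta=-0.2000
After 2 (thin lens f=30): x=-1.0000 theta=-1/6 (≈-0.1667)
After 3 (propagate distance d=40): x=-23/3 (≈-7.6667) theta=-1/6 (≈-0.1667)
After 4 (thin lens f=58): x=-23/3 (≈-7.6667) theta=-1/29 (≈-0.0345)
After 5 (propagate distance d=13): x=-706/87 (≈-8.1149) theta=-1/29 (≈-0.0345)
After 6 (thin lens f=52): x=-706/87 (≈-8.1149) theta=275/2262 (≈0.1216)
After 7 (propagate distance d=36): x=-4228/1131 (≈-3.7383) theta=275/2262 (≈0.1216)
After 8 (thin lens f=51): x=-4228/1131 (≈-3.7383) theta=22481/115362 (≈0.1949)
After 9 (propagate distance d=20 (to screen)): x=9182/57681 (≈0.1592) theta=22481/115362 (≈0.1949)
Rounded to 4 decimal places: x = 0.1592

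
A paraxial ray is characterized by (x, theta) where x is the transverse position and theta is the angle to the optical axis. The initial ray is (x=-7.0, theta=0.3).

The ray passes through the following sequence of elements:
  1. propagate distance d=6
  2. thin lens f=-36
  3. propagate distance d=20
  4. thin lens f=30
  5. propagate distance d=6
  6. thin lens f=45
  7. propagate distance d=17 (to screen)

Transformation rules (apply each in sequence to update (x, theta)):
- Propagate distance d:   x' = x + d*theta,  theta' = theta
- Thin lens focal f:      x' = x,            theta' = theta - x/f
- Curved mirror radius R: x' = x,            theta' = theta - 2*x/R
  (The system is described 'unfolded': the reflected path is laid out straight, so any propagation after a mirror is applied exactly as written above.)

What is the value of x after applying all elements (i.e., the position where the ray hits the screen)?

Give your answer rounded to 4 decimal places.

Answer: 3.3691

Derivation:
Initial: x=-7.0000 theta=0.3000
After 1 (propagate distance d=6): x=-5.2000 theta=0.3000
After 2 (thin lens f=-36): x=-5.2000 theta=7/45 (≈0.1556)
After 3 (propagate distance d=20): x=-94/45 (≈-2.0889) theta=7/45 (≈0.1556)
After 4 (thin lens f=30): x=-94/45 (≈-2.0889) theta=152/675 (≈0.2252)
After 5 (propagate distance d=6): x=-166/225 (≈-0.7378) theta=152/675 (≈0.2252)
After 6 (thin lens f=45): x=-166/225 (≈-0.7378) theta=2446/10125 (≈0.2416)
After 7 (propagate distance d=17 (to screen)): x=34112/10125 (≈3.3691) theta=2446/10125 (≈0.2416)
Rounded to 4 decimal places: x = 3.3691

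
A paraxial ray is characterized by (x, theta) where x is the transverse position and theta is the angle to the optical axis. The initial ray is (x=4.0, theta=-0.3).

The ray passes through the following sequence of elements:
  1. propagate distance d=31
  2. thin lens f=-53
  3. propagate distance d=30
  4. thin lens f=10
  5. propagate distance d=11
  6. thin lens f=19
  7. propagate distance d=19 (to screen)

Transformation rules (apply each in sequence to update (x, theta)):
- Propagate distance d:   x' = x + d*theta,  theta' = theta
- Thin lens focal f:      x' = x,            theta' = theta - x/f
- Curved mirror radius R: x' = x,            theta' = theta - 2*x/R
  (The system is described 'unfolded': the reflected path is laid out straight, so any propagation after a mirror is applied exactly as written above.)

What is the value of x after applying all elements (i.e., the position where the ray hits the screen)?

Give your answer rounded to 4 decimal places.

Initial: x=4.0000 theta=-0.3000
After 1 (propagate distance d=31): x=-5.3000 theta=-0.3000
After 2 (thin lens f=-53): x=-5.3000 theta=-0.4000
After 3 (propagate distance d=30): x=-17.3000 theta=-0.4000
After 4 (thin lens f=10): x=-17.3000 theta=1.3300
After 5 (propagate distance d=11): x=-2.6700 theta=1.3300
After 6 (thin lens f=19): x=-2.6700 theta=1397/950 (≈1.4705)
After 7 (propagate distance d=19 (to screen)): x=25.2700 theta=1397/950 (≈1.4705)
Rounded to 4 decimal places: x = 25.2700

Answer: 25.2700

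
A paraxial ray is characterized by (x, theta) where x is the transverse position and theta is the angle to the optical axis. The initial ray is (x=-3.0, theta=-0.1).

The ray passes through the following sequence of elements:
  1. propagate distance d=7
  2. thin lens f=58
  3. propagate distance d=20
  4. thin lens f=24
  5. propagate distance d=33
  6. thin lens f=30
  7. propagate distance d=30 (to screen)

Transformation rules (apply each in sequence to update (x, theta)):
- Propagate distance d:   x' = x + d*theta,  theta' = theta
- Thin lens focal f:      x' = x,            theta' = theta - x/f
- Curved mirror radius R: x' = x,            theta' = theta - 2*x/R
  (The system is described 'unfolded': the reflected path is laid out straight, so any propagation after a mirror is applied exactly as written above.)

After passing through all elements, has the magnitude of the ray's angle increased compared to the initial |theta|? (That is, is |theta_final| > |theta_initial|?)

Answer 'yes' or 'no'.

Initial: x=-3.0000 theta=-0.1000
After 1 (propagate distance d=7): x=-3.7000 theta=-0.1000
After 2 (thin lens f=58): x=-3.7000 theta=-21/580 (≈-0.0362)
After 3 (propagate distance d=20): x=-1283/290 (≈-4.4241) theta=-21/580 (≈-0.0362)
After 4 (thin lens f=24): x=-1283/290 (≈-4.4241) theta=1031/6960 (≈0.1481)
After 5 (propagate distance d=33): x=1077/2320 (≈0.4642) theta=1031/6960 (≈0.1481)
After 6 (thin lens f=30): x=1077/2320 (≈0.4642) theta=9233/69600 (≈0.1327)
After 7 (propagate distance d=30 (to screen)): x=1031/232 (≈4.4440) theta=9233/69600 (≈0.1327)
|theta_initial|=0.1000 |theta_final|=9233/69600 (≈0.1327) -> increased

Answer: yes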